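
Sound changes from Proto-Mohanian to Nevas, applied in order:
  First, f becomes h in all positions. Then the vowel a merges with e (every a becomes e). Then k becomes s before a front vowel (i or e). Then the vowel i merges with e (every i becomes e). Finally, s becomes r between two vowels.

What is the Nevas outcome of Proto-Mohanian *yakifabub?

Nevas: start from *yakifabub.
  rule 1 (unconditioned shift): yakifabub → yakihabub
  rule 2 (vowel merger): yakihabub → yekihebub
  rule 3 (palatalisation): yekihebub → yesihebub
  rule 4 (vowel merger): yesihebub → yesehebub
  rule 5 (rhotacism): yesehebub → yerehebub
  ⇒ Nevas yerehebub

yerehebub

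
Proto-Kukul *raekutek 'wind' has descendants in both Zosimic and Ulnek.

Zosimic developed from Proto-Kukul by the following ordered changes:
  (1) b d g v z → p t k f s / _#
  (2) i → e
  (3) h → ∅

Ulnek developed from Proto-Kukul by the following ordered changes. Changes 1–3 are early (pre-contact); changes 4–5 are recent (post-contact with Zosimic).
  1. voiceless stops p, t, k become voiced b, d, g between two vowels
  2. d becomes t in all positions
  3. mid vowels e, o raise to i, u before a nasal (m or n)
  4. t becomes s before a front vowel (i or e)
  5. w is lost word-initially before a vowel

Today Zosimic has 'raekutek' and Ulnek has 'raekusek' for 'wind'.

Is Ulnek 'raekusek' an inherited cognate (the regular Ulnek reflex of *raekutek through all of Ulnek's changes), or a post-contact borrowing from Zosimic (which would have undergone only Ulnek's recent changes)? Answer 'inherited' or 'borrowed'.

borrowed

If inherited, *raekutek would pass through all of Ulnek's changes:
Ulnek: *raekutek > raegudek > raegutek > raegusek  (by intervocalic voicing, unconditioned shift, palatalisation)
If borrowed from Zosimic 'raekutek' after the early changes, it would undergo only the recent ones:
  rule 4 (palatalisation): raekutek → raekusek
  rule 5 (glide loss): no change (raekusek)
  ⇒ as a loan: raekusek
Ulnek 'raekusek' matches the loan outcome 'raekusek', not the inherited 'raegusek' — it skipped the early Ulnek changes, so it was borrowed from Zosimic.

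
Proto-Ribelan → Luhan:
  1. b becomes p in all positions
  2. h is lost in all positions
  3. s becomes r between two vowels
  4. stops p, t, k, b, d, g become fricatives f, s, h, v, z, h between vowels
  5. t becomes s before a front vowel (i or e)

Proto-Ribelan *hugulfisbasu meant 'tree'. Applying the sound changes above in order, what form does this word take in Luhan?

Luhan: *hugulfisbasu > hugulfispasu > ugulfispasu > ugulfisparu > uhulfisparu  (by unconditioned shift, h-loss, rhotacism, intervocalic lenition)

uhulfisparu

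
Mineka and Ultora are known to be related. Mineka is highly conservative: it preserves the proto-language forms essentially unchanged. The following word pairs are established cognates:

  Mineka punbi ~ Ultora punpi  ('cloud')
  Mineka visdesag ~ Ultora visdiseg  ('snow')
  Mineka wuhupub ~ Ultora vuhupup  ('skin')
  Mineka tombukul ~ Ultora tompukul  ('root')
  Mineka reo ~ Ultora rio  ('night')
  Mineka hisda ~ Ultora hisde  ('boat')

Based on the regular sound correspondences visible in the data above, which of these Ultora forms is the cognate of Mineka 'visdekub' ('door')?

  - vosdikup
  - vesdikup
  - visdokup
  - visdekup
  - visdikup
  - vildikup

visdesag ~ visdiseg — Mineka e corresponds to Ultora i after a consonant, before a consonant other than r, m, n, p, b, f, v.
wuhupub ~ vuhupup — Mineka b corresponds to Ultora p word-finally.
Applying these to Mineka 'visdekub':
  visdekub → visdikub   (e→i after a consonant, before a consonant other than r, m, n, p, b, f, v)
  visdikub → visdikup   (b→p word-finally)
So the Ultora cognate is 'visdikup'.

visdikup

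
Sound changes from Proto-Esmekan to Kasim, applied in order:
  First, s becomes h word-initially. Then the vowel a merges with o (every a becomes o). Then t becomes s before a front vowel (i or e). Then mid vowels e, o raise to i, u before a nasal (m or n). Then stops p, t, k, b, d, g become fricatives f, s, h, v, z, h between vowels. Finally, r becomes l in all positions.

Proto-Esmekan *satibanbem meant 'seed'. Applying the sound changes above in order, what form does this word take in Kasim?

Kasim: *satibanbem > hatibanbem > hotibonbem > hosibonbem > hosibunbim > hosivunbim  (by debuccalisation, vowel merger, palatalisation, pre-nasal raising, intervocalic lenition)

hosivunbim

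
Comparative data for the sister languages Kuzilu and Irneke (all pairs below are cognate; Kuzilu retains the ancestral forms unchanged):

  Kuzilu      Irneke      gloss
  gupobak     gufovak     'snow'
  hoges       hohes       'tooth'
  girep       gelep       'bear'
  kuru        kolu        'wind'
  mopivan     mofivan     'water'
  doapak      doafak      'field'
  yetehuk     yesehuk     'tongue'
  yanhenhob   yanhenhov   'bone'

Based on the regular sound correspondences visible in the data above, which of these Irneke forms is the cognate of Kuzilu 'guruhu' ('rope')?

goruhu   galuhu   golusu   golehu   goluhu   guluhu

goluhu

kuru ~ kolu — Kuzilu u corresponds to Irneke o after a consonant, before r.
kuru ~ kolu — Kuzilu r corresponds to Irneke l between vowels (before a back vowel).
Applying these to Kuzilu 'guruhu':
  guruhu → goruhu   (u→o after a consonant, before r)
  goruhu → goluhu   (r→l between vowels (before a back vowel))
So the Irneke cognate is 'goluhu'.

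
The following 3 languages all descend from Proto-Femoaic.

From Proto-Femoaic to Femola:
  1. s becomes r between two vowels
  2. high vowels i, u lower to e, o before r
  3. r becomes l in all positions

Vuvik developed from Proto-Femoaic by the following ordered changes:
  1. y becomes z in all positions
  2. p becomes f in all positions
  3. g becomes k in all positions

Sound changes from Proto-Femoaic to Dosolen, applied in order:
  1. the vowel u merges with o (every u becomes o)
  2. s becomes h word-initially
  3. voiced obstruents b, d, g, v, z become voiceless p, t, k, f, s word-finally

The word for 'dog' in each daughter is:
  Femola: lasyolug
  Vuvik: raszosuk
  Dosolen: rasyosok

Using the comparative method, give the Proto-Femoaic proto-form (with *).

*rasyosug

Position 1: Femola has l, Vuvik has r, Dosolen has r. Vuvik preserves r here (none of its changes turn any other segment into r), so the proto-segment is *r.
Position 8: Femola has g, Vuvik has k, Dosolen has k. Femola preserves g here (none of its changes turn any other segment into g), so the proto-segment is *g.
Position 6: Femola has l, Vuvik has s, Dosolen has s. Vuvik preserves s here (none of its changes turn any other segment into s), so the proto-segment is *s.
Continuing position by position gives *rasyosug; check it forward:
Femola: *rasyosug
  rasyosug → rasyorug   [rhotacism]
  rasyorug (rule 2 does not apply)
  rasyorug → lasyolug   [unconditioned shift]
  giving Femola lasyolug.
Vuvik: *rasyosug
  rasyosug → raszosug   [unconditioned shift]
  raszosug (rule 2 does not apply)
  raszosug → raszosuk   [unconditioned shift]
  giving Vuvik raszosuk.
Dosolen: *rasyosug > rasyosog > rasyosok  (by vowel merger, final devoicing)
Only *rasyosug yields all of Femola lasyolug, Vuvik raszosuk, Dosolen rasyosok.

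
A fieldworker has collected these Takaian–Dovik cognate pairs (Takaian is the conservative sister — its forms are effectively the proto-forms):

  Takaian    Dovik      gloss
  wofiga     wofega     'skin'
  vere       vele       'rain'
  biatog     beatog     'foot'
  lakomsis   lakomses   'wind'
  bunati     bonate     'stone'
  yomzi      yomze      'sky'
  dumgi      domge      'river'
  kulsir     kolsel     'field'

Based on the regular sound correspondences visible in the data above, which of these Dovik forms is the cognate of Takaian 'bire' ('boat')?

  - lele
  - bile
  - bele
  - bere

kulsir ~ kolsel — Takaian i corresponds to Dovik e after a consonant, before r.
vere ~ vele — Takaian r corresponds to Dovik l between vowels (before a front vowel).
Applying these to Takaian 'bire':
  bire → bere   (i→e after a consonant, before r)
  bere → bele   (r→l between vowels (before a front vowel))
So the Dovik cognate is 'bele'.

bele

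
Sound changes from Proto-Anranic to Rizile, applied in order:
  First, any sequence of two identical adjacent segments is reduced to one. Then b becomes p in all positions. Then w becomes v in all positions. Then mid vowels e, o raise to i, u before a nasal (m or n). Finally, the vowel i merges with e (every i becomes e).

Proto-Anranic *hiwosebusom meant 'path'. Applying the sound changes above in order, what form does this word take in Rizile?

hevosepusum

Rizile: *hiwosebusom
  hiwosebusom (rule 1 does not apply)
  hiwosebusom → hiwosepusom   [unconditioned shift]
  hiwosepusom → hivosepusom   [unconditioned shift]
  hivosepusom → hivosepusum   [pre-nasal raising]
  hivosepusum → hevosepusum   [vowel merger]
  giving Rizile hevosepusum.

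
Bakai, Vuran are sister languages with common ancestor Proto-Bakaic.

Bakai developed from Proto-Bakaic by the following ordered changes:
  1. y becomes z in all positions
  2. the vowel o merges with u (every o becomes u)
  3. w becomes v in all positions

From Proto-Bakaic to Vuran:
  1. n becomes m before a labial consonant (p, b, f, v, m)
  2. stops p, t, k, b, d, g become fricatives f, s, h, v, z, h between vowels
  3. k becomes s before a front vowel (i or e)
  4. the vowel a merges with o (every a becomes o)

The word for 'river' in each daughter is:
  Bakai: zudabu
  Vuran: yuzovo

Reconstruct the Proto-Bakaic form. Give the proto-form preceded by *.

Position 1: Bakai has z, Vuran has y. Vuran preserves y here (none of its changes turn any other segment into y), so the proto-segment is *y.
Position 5: Bakai has b, Vuran has v. Bakai preserves b here (none of its changes turn any other segment into b), so the proto-segment is *b.
Continuing position by position gives *yudabo; check it forward:
Bakai: *yudabo
  yudabo → zudabo   [unconditioned shift]
  zudabo → zudabu   [vowel merger]
  zudabu (rule 3 does not apply)
  giving Bakai zudabu.
Vuran: *yudabo > yuzavo > yuzovo  (by intervocalic lenition, vowel merger)
*yudabo is the unique common source.

*yudabo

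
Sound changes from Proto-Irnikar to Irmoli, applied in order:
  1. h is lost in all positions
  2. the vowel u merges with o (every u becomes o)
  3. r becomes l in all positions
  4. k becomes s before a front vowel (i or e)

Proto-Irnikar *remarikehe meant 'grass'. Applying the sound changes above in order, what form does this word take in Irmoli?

Irmoli: start from *remarikehe.
  rule 1 (h-loss): remarikehe → remarikee
  rule 2: no change — remarikee
  rule 3 (unconditioned shift): remarikee → lemalikee
  rule 4 (palatalisation): lemalikee → lemalisee
  ⇒ Irmoli lemalisee

lemalisee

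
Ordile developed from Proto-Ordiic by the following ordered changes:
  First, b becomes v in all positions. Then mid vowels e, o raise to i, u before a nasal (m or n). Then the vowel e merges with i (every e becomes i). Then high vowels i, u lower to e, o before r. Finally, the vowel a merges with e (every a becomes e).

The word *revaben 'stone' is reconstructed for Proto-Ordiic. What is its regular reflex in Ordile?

rivevin

Ordile: *revaben > revaven > revavin > rivavin > rivevin  (by unconditioned shift, pre-nasal raising, vowel merger, vowel merger)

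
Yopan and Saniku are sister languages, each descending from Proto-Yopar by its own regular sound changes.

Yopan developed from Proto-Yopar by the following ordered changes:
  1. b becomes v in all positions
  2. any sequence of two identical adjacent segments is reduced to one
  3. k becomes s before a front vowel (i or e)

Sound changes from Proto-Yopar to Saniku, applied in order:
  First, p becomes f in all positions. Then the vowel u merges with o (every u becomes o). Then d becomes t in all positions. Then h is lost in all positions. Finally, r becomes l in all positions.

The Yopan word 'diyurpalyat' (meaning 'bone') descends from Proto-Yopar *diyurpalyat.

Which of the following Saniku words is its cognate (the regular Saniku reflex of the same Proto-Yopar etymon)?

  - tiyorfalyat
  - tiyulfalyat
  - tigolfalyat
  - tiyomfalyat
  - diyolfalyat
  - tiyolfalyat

tiyolfalyat

Saniku: *diyurpalyat
  diyurpalyat → diyurfalyat   [unconditioned shift]
  diyurfalyat → diyorfalyat   [vowel merger]
  diyorfalyat → tiyorfalyat   [unconditioned shift]
  tiyorfalyat (rule 4 does not apply)
  tiyorfalyat → tiyolfalyat   [unconditioned shift]
  giving Saniku tiyolfalyat.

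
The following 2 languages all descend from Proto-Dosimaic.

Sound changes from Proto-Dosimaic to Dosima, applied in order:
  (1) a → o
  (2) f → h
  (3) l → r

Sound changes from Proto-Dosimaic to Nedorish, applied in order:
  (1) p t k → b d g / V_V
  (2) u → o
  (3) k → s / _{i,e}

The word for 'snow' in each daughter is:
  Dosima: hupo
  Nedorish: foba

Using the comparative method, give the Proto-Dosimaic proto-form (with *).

Position 1: Dosima has h, Nedorish has f. Nedorish preserves f here (none of its changes turn any other segment into f), so the proto-segment is *f.
Position 3: Dosima has p, Nedorish has b. Dosima preserves p here (none of its changes turn any other segment into p), so the proto-segment is *p.
Continuing position by position gives *fupa; check it forward:
Dosima: *fupa > fupo > hupo  (by vowel merger, unconditioned shift)
Nedorish: *fupa
  fupa → fuba   [intervocalic voicing]
  fuba → foba   [vowel merger]
  foba (rule 3 does not apply)
  giving Nedorish foba.
No other proto-form is consistent with every reflex, so the reconstruction is *fupa.

*fupa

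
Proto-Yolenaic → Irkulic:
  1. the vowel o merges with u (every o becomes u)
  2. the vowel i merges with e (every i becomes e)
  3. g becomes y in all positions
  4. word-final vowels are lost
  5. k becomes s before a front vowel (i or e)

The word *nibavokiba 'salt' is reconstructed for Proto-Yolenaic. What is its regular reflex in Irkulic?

nebavuseb

Irkulic: *nibavokiba > nibavukiba > nebavukeba > nebavukeb > nebavuseb  (by vowel merger, vowel merger, apocope, palatalisation)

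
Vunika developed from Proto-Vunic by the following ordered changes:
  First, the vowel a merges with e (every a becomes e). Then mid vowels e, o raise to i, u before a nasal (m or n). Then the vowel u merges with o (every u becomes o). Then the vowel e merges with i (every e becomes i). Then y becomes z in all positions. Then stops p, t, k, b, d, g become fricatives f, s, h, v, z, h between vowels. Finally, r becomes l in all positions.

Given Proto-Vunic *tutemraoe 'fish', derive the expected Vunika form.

tosimlioi

Vunika: *tutemraoe
  tutemraoe → tutemreoe   [vowel merger]
  tutemreoe → tutimreoe   [pre-nasal raising]
  tutimreoe → totimreoe   [vowel merger]
  totimreoe → totimrioi   [vowel merger]
  totimrioi (rule 5 does not apply)
  totimrioi → tosimrioi   [intervocalic lenition]
  tosimrioi → tosimlioi   [unconditioned shift]
  giving Vunika tosimlioi.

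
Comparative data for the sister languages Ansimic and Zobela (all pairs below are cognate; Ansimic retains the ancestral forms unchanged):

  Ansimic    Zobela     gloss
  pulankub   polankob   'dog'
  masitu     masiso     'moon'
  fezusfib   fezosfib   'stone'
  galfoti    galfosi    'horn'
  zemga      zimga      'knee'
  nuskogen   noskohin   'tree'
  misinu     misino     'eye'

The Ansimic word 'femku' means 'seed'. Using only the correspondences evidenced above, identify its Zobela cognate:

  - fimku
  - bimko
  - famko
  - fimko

fimko

zemga ~ zimga — Ansimic e corresponds to Zobela i after a consonant, before a nasal.
masitu ~ masiso, misinu ~ misino — Ansimic u corresponds to Zobela o word-finally.
Applying these to Ansimic 'femku':
  femku → fimku   (e→i after a consonant, before a nasal)
  fimku → fimko   (u→o word-finally)
So the Zobela cognate is 'fimko'.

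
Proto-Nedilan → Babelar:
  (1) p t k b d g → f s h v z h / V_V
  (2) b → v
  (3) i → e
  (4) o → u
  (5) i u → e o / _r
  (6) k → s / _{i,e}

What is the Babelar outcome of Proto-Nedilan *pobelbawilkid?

puvelvawelsed

Babelar: start from *pobelbawilkid.
  rule 1 (intervocalic lenition): pobelbawilkid → povelbawilkid
  rule 2 (unconditioned shift): povelbawilkid → povelvawilkid
  rule 3 (vowel merger): povelvawilkid → povelvawelked
  rule 4 (vowel merger): povelvawelked → puvelvawelked
  rule 5: no change — puvelvawelked
  rule 6 (palatalisation): puvelvawelked → puvelvawelsed
  ⇒ Babelar puvelvawelsed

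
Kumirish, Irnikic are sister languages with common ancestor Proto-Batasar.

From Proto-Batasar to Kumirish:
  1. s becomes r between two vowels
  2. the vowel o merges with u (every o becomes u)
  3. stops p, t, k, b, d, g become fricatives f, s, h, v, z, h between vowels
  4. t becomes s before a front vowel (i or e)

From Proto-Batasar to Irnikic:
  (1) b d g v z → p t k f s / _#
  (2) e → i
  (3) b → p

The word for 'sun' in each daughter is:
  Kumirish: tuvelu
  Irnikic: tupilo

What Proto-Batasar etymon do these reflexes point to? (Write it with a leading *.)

*tubelo

Position 3: Kumirish has v, Irnikic has p. Taking the neighbouring segments as reconstructed: Kumirish v could go back to *b or *v; Irnikic p could go back to *p or *b — the one source consistent with every daughter is *b.
Position 4: Kumirish has e, Irnikic has i. Kumirish preserves e here (none of its changes turn any other segment into e), so the proto-segment is *e.
Verify the candidate proto-form against each daughter:
Kumirish: *tubelo > tubelu > tuvelu  (by vowel merger, intervocalic lenition)
Irnikic: *tubelo > tubilo > tupilo  (by vowel merger, unconditioned shift)
No other proto-form is consistent with every reflex, so the reconstruction is *tubelo.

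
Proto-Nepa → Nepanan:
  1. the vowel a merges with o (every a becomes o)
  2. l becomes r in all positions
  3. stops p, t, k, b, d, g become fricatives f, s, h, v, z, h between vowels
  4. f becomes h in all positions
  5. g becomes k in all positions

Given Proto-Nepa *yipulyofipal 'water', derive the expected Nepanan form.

yihuryohihor

Nepanan: *yipulyofipal
  yipulyofipal → yipulyofipol   [vowel merger]
  yipulyofipol → yipuryofipor   [unconditioned shift]
  yipuryofipor → yifuryofifor   [intervocalic lenition]
  yifuryofifor → yihuryohihor   [unconditioned shift]
  yihuryohihor (rule 5 does not apply)
  giving Nepanan yihuryohihor.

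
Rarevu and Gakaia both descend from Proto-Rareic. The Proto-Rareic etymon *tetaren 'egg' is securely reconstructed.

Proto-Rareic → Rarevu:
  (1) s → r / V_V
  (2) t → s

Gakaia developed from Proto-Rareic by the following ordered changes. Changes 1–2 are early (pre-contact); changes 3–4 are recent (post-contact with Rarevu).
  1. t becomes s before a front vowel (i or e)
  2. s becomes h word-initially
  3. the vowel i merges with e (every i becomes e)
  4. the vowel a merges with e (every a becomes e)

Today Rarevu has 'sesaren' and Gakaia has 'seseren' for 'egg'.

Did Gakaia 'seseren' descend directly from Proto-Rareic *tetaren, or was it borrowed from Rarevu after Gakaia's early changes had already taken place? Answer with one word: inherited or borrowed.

If inherited, *tetaren would pass through all of Gakaia's changes:
Gakaia: start from *tetaren.
  rule 1 (palatalisation): tetaren → setaren
  rule 2 (debuccalisation): setaren → hetaren
  rule 3: no change — hetaren
  rule 4 (vowel merger): hetaren → heteren
  ⇒ Gakaia heteren
If borrowed from Rarevu 'sesaren' after the early changes, it would undergo only the recent ones:
  rule 3 (vowel merger): no change (sesaren)
  rule 4 (vowel merger): sesaren → seseren
  ⇒ as a loan: seseren
Gakaia 'seseren' matches the loan outcome 'seseren', not the inherited 'heteren' — it skipped the early Gakaia changes, so it was borrowed from Rarevu.

borrowed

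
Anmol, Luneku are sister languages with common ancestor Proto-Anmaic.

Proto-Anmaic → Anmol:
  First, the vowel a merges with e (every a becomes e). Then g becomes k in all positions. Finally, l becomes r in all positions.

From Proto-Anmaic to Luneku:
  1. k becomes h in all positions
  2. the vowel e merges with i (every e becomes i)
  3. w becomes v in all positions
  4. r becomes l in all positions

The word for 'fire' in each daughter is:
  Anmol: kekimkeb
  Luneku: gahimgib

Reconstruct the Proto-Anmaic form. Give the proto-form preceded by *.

*gakimgeb

Position 7: Anmol has e, Luneku has i. Taking the neighbouring segments as reconstructed: Anmol e could go back to *a or *e; Luneku i could go back to *e or *i — the one source consistent with every daughter is *e.
Position 6: Anmol has k, Luneku has g. Luneku preserves g here (none of its changes turn any other segment into g), so the proto-segment is *g.
Position 1: Anmol has k, Luneku has g. Luneku preserves g here (none of its changes turn any other segment into g), so the proto-segment is *g.
Verify the candidate proto-form against each daughter:
Anmol: *gakimgeb > gekimgeb > kekimkeb  (by vowel merger, unconditioned shift)
Luneku: *gakimgeb
  gakimgeb → gahimgeb   [unconditioned shift]
  gahimgeb → gahimgib   [vowel merger]
  gahimgib (rule 3 does not apply)
  gahimgib (rule 4 does not apply)
  giving Luneku gahimgib.
No other proto-form is consistent with every reflex, so the reconstruction is *gakimgeb.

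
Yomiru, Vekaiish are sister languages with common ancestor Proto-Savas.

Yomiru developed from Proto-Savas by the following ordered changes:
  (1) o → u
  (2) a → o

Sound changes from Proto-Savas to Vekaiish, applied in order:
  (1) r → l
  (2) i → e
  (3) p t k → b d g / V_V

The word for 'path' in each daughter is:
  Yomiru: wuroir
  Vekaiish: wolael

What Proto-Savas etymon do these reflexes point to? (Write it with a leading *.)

Position 3: Yomiru has r, Vekaiish has l. Yomiru preserves r here (none of its changes turn any other segment into r), so the proto-segment is *r.
Position 6: Yomiru has r, Vekaiish has l. Yomiru preserves r here (none of its changes turn any other segment into r), so the proto-segment is *r.
This points to *worair. Verify forward in each daughter:
Yomiru: *worair > wurair > wuroir  (by vowel merger, vowel merger)
Vekaiish: *worair
  worair → wolail   [unconditioned shift]
  wolail → wolael   [vowel merger]
  wolael (rule 3 does not apply)
  giving Vekaiish wolael.
*worair is the unique common source.

*worair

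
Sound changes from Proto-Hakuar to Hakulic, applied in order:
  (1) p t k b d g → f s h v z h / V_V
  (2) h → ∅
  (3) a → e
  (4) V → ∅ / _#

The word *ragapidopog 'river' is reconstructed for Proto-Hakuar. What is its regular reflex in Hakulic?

Hakulic: *ragapidopog > rahafizofog > raafizofog > reefizofog  (by intervocalic lenition, h-loss, vowel merger)

reefizofog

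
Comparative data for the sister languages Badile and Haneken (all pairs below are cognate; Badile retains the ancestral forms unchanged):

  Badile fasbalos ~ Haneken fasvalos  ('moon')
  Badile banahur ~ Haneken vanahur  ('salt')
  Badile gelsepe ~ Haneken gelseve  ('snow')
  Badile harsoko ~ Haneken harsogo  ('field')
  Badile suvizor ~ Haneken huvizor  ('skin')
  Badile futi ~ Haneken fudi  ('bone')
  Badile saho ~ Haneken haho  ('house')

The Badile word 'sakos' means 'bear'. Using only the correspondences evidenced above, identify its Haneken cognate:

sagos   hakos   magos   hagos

hagos

saho ~ haho — Badile s corresponds to Haneken h word-initially before a back vowel.
harsoko ~ harsogo — Badile k corresponds to Haneken g between vowels (before a back vowel).
Applying these to Badile 'sakos':
  sakos → hakos   (s→h word-initially before a back vowel)
  hakos → hagos   (k→g between vowels (before a back vowel))
So the Haneken cognate is 'hagos'.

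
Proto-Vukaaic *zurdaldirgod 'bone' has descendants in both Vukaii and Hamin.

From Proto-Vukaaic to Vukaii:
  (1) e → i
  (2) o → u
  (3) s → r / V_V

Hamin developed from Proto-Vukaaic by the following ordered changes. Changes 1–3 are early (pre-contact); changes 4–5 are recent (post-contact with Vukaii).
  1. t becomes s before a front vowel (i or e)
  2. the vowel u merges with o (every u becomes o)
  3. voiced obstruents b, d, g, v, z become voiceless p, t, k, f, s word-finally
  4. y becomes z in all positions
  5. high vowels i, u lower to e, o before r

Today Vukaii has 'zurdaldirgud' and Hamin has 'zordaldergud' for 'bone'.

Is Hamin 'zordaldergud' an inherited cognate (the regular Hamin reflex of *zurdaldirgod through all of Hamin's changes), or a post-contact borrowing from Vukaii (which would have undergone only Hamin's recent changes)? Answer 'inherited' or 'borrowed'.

borrowed

If inherited, *zurdaldirgod would pass through all of Hamin's changes:
Hamin: *zurdaldirgod
  zurdaldirgod (rule 1 does not apply)
  zurdaldirgod → zordaldirgod   [vowel merger]
  zordaldirgod → zordaldirgot   [final devoicing]
  zordaldirgot (rule 4 does not apply)
  zordaldirgot → zordaldergot   [pre-rhotic lowering]
  giving Hamin zordaldergot.
If borrowed from Vukaii 'zurdaldirgud' after the early changes, it would undergo only the recent ones:
  rule 4 (unconditioned shift): no change (zurdaldirgud)
  rule 5 (pre-rhotic lowering): zurdaldirgud → zordaldergud
  ⇒ as a loan: zordaldergud
Hamin 'zordaldergud' matches the loan outcome 'zordaldergud', not the inherited 'zordaldergot' — it skipped the early Hamin changes, so it was borrowed from Vukaii.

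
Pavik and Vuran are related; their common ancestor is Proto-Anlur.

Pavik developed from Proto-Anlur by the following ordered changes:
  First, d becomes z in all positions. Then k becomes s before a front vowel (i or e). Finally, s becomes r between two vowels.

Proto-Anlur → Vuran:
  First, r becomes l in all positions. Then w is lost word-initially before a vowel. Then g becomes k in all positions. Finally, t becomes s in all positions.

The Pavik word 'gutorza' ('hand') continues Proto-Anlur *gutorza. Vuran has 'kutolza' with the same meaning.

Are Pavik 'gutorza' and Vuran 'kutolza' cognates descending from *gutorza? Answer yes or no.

Derive the expected Vuran reflex of *gutorza:
Vuran: *gutorza > gutolza > kutolza > kusolza  (by unconditioned shift, unconditioned shift, unconditioned shift)
The regular Vuran reflex would be 'kusolza', but the attested form is 'kutolza'. The correspondence is irregular, so they are not cognates (the Vuran form has a different source).

no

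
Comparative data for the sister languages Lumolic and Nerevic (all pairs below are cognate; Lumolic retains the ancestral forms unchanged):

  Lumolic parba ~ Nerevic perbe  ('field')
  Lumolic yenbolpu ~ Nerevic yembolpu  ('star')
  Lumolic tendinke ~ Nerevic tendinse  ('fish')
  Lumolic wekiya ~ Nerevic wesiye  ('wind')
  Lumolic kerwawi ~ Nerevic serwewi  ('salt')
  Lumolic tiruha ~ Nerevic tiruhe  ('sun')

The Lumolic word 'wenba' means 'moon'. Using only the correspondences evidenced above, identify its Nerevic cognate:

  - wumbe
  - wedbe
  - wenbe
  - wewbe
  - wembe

wembe

yenbolpu ~ yembolpu — Lumolic n corresponds to Nerevic m after a vowel, before a labial obstruent.
parba ~ perbe, wekiya ~ wesiye — Lumolic a corresponds to Nerevic e word-finally.
Applying these to Lumolic 'wenba':
  wenba → wemba   (n→m after a vowel, before a labial obstruent)
  wemba → wembe   (a→e word-finally)
So the Nerevic cognate is 'wembe'.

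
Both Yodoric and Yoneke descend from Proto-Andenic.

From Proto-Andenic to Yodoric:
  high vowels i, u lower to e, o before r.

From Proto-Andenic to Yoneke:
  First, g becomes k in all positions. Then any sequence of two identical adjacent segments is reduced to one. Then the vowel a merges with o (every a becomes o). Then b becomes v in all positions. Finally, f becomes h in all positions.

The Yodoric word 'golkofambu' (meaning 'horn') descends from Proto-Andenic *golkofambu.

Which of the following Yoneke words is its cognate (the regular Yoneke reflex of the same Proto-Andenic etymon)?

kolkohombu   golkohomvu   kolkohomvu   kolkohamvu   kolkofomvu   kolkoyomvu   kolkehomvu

Yoneke: *golkofambu
  golkofambu → kolkofambu   [unconditioned shift]
  kolkofambu (rule 2 does not apply)
  kolkofambu → kolkofombu   [vowel merger]
  kolkofombu → kolkofomvu   [unconditioned shift]
  kolkofomvu → kolkohomvu   [unconditioned shift]
  giving Yoneke kolkohomvu.
The other candidates each miss or misapply at least one Yoneke change.

kolkohomvu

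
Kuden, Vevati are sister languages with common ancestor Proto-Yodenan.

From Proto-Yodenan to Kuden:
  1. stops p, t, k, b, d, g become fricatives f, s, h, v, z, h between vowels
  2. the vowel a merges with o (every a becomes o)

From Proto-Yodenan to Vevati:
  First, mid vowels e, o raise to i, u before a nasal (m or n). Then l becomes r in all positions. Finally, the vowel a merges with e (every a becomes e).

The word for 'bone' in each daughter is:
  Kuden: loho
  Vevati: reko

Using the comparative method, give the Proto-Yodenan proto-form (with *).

*lako

Position 3: Kuden has h, Vevati has k. Vevati preserves k here (none of its changes turn any other segment into k), so the proto-segment is *k.
Position 1: Kuden has l, Vevati has r. Kuden preserves l here (none of its changes turn any other segment into l), so the proto-segment is *l.
Verify the candidate proto-form against each daughter:
Kuden: *lako > laho > loho  (by intervocalic lenition, vowel merger)
Vevati: *lako
  lako (rule 1 does not apply)
  lako → rako   [unconditioned shift]
  rako → reko   [vowel merger]
  giving Vevati reko.
Only *lako yields all of Kuden loho, Vevati reko.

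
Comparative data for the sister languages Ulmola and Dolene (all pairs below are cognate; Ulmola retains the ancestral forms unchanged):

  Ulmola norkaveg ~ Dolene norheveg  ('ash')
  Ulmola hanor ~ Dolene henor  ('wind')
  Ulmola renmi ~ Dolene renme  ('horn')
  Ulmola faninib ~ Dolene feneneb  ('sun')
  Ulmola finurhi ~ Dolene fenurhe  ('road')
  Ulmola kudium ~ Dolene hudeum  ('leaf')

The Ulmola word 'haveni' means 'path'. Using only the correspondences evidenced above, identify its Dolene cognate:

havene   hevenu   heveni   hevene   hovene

norkaveg ~ norheveg — Ulmola a corresponds to Dolene e after a consonant, before a labial obstruent.
renmi ~ renme, finurhi ~ fenurhe — Ulmola i corresponds to Dolene e word-finally.
Applying these to Ulmola 'haveni':
  haveni → heveni   (a→e after a consonant, before a labial obstruent)
  heveni → hevene   (i→e word-finally)
So the Dolene cognate is 'hevene'.

hevene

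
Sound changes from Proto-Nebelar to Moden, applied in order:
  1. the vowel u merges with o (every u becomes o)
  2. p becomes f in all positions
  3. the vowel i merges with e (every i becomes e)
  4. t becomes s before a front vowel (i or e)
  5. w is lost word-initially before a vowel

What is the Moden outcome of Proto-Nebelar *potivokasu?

Moden: *potivokasu > potivokaso > fotivokaso > fotevokaso > fosevokaso  (by vowel merger, unconditioned shift, vowel merger, palatalisation)

fosevokaso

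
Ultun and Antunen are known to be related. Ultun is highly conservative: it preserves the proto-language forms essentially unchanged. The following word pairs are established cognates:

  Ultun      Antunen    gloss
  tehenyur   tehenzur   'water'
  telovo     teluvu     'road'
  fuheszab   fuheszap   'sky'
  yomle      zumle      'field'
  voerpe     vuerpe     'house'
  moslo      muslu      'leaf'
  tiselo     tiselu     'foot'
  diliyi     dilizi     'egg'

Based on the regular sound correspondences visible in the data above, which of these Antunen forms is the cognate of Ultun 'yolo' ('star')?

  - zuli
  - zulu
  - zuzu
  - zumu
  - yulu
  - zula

zulu

yomle ~ zumle — Ultun y corresponds to Antunen z word-initially before a back vowel.
moslo ~ muslu — Ultun o corresponds to Antunen u after a consonant, before a consonant other than r, m, n, p, b, f, v.
telovo ~ teluvu, moslo ~ muslu — Ultun o corresponds to Antunen u word-finally.
Applying these to Ultun 'yolo':
  yolo → zolo   (y→z word-initially before a back vowel)
  zolo → zulo   (o→u after a consonant, before a consonant other than r, m, n, p, b, f, v)
  zulo → zulu   (o→u word-finally)
So the Antunen cognate is 'zulu'.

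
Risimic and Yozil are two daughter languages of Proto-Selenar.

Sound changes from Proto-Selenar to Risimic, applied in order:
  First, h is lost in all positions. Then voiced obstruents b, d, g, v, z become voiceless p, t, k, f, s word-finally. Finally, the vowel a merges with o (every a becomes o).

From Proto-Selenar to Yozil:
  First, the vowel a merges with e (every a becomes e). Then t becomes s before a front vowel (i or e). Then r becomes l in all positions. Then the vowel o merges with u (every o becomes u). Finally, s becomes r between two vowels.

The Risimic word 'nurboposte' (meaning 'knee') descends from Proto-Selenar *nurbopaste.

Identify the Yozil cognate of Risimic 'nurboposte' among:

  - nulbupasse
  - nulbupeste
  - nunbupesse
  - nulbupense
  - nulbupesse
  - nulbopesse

Yozil: *nurbopaste > nurbopeste > nurbopesse > nulbopesse > nulbupesse  (by vowel merger, palatalisation, unconditioned shift, vowel merger)
The other candidates each miss or misapply at least one Yozil change.

nulbupesse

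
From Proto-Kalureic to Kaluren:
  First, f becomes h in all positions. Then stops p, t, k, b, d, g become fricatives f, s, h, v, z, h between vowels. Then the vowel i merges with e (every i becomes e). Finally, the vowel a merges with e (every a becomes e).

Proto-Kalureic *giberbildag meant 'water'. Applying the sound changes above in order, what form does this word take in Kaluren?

Kaluren: start from *giberbildag.
  rule 1: no change — giberbildag
  rule 2 (intervocalic lenition): giberbildag → giverbildag
  rule 3 (vowel merger): giverbildag → geverbeldag
  rule 4 (vowel merger): geverbeldag → geverbeldeg
  ⇒ Kaluren geverbeldeg

geverbeldeg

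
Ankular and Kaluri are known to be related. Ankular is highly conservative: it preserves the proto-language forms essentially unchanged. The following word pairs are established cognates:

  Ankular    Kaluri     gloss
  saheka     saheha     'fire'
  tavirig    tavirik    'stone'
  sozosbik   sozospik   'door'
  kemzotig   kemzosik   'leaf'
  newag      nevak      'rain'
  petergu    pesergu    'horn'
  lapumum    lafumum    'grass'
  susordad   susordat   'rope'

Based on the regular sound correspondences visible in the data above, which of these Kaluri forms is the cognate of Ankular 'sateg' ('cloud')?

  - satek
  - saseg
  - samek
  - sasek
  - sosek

sasek

petergu ~ pesergu — Ankular t corresponds to Kaluri s between vowels (before a front vowel).
tavirig ~ tavirik, kemzotig ~ kemzosik — Ankular g corresponds to Kaluri k word-finally.
Applying these to Ankular 'sateg':
  sateg → saseg   (t→s between vowels (before a front vowel))
  saseg → sasek   (g→k word-finally)
So the Kaluri cognate is 'sasek'.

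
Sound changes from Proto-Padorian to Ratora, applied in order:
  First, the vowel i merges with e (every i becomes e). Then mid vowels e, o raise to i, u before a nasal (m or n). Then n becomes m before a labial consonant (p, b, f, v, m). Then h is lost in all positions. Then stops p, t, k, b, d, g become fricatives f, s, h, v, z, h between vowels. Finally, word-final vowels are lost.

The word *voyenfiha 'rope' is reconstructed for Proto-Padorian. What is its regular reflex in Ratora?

Ratora: *voyenfiha > voyenfeha > voyinfeha > voyimfeha > voyimfea > voyimfe  (by vowel merger, pre-nasal raising, nasal place assimilation, h-loss, apocope)

voyimfe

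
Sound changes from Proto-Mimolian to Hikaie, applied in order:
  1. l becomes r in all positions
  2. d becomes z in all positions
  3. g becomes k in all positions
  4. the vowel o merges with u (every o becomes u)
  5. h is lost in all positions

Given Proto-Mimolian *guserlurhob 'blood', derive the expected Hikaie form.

Hikaie: *guserlurhob > guserrurhob > kuserrurhob > kuserrurhub > kuserrurub  (by unconditioned shift, unconditioned shift, vowel merger, h-loss)

kuserrurub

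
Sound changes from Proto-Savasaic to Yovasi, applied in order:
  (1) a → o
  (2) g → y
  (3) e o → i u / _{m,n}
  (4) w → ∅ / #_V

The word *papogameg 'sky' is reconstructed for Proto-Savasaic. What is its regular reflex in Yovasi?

Yovasi: start from *papogameg.
  rule 1 (vowel merger): papogameg → popogomeg
  rule 2 (unconditioned shift): popogomeg → popoyomey
  rule 3 (pre-nasal raising): popoyomey → popoyumey
  rule 4: no change — popoyumey
  ⇒ Yovasi popoyumey

popoyumey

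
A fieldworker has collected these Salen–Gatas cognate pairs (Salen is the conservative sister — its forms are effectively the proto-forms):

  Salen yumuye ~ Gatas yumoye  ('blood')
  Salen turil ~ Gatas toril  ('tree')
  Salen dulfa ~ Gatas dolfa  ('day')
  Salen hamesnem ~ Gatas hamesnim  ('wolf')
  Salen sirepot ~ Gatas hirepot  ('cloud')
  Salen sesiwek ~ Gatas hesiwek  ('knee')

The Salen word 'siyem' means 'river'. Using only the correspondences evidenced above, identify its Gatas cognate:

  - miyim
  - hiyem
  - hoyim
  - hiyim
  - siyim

hiyim

sirepot ~ hirepot — Salen s corresponds to Gatas h word-initially before a front vowel.
hamesnem ~ hamesnim — Salen e corresponds to Gatas i after a consonant, before a nasal.
Applying these to Salen 'siyem':
  siyem → hiyem   (s→h word-initially before a front vowel)
  hiyem → hiyim   (e→i after a consonant, before a nasal)
So the Gatas cognate is 'hiyim'.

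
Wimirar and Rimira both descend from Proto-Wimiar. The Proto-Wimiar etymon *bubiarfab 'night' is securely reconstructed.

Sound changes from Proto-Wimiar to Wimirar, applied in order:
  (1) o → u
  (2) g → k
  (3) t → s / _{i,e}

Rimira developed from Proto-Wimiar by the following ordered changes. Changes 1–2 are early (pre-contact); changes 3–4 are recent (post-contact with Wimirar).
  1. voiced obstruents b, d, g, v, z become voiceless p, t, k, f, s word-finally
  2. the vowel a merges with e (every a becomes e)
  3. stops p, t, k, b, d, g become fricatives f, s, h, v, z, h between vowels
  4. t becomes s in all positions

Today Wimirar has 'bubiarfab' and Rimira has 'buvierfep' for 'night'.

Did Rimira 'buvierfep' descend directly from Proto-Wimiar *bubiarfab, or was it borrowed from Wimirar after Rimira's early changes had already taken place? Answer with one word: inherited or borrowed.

inherited

If inherited, *bubiarfab would pass through all of Rimira's changes:
Rimira: *bubiarfab
  bubiarfab → bubiarfap   [final devoicing]
  bubiarfap → bubierfep   [vowel merger]
  bubierfep → buvierfep   [intervocalic lenition]
  buvierfep (rule 4 does not apply)
  giving Rimira buvierfep.
If borrowed from Wimirar 'bubiarfab' after the early changes, it would undergo only the recent ones:
  rule 3 (intervocalic lenition): bubiarfab → buviarfab
  rule 4 (unconditioned shift): no change (buviarfab)
  ⇒ as a loan: buviarfab
Rimira 'buvierfep' matches the inherited outcome exactly, so it is an inherited cognate, not a loan.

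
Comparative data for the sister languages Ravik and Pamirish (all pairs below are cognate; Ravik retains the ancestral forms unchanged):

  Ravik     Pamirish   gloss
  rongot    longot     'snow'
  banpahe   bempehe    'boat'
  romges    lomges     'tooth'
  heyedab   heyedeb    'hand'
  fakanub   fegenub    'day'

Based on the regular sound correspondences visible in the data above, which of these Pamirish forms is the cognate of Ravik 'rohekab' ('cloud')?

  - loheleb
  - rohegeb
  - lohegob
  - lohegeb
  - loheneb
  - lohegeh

rongot ~ longot, romges ~ lomges — Ravik r corresponds to Pamirish l word-initially before a back vowel.
fakanub ~ fegenub — Ravik k corresponds to Pamirish g between vowels (before a back vowel).
heyedab ~ heyedeb — Ravik a corresponds to Pamirish e after a consonant, before a labial obstruent.
Applying these to Ravik 'rohekab':
  rohekab → lohekab   (r→l word-initially before a back vowel)
  lohekab → lohegab   (k→g between vowels (before a back vowel))
  lohegab → lohegeb   (a→e after a consonant, before a labial obstruent)
So the Pamirish cognate is 'lohegeb'.

lohegeb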